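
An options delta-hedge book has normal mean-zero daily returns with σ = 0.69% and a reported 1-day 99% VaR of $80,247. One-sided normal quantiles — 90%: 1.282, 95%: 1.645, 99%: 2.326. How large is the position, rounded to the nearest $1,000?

VaR as a fraction of value: z·σ = 2.326 × 0.69% = 1.60494%.
Position = $80,247 / 0.0160494 = $5,000,000.

$5,000,000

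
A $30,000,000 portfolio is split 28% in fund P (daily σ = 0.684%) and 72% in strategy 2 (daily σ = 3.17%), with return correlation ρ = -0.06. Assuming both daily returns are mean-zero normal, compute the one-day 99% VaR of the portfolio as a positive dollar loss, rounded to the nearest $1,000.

$1,590,000

σ_p² = 0.28²·0.684² + 0.72²·3.17² + 2·-0.06·0.28·0.72·0.684·3.17 = 5.1936 (%²).
σ_p = √5.1936 = 2.279%.
At 99%, z = 2.326.
VaR = 2.326 × 2.279% = 5.301%; on $30,000,000 that is $1,590,300.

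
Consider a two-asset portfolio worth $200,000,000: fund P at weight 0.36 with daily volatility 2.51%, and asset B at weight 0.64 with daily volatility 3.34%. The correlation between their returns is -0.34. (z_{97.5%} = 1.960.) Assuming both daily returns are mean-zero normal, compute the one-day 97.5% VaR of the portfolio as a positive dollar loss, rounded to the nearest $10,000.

σ_p² = 0.36²·2.51² + 0.64²·3.34² + 2·-0.34·0.36·0.64·2.51·3.34 = 4.0724 (%²).
σ_p = √4.0724 = 2.018%.
VaR = 1.960 × 2.018% = 3.955%; on $200,000,000 that is $7,910,000.

$7,910,000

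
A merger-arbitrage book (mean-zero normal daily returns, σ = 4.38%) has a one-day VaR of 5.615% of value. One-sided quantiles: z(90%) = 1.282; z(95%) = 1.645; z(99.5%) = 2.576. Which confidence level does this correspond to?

Implied z = VaR/σ = 5.615 / 4.38 = 1.282.
This matches z(90%) = 1.282.

90%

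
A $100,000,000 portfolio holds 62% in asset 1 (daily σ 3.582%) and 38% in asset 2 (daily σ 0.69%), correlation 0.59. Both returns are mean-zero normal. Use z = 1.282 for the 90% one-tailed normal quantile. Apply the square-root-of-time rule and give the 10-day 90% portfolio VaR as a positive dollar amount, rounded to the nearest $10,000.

σ_p = √(0.62²·3.582² + 0.38²·0.69² + 2·0.59·0.62·0.38·3.582·0.69) = 2.385%.
σ_{10d} = 2.385% × √10 = 7.542%.
VaR = 1.282 × 7.542% = 9.669%; on $100,000,000 that is $9,669,000.

$9,670,000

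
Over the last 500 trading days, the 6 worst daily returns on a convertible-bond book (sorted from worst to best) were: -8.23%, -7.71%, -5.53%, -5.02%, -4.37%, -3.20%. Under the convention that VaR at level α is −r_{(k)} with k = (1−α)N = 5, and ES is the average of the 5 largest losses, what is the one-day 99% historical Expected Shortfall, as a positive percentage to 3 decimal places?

The 5 worst returns sum to -30.86%.
ES = −(-30.86%) / 5 = 6.172%.

6.172%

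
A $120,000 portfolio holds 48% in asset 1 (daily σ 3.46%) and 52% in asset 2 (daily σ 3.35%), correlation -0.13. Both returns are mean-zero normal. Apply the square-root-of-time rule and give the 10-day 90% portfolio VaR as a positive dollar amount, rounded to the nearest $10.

$10,920

σ_p = √(0.48²·3.46² + 0.52²·3.35² + 2·-0.13·0.48·0.52·3.46·3.35) = 2.245%.
σ_{10d} = 2.245% × √10 = 7.099%.
z(90%) = 1.282.
VaR = 1.282 × 7.099% = 9.101%; on $120,000 that is $10,921.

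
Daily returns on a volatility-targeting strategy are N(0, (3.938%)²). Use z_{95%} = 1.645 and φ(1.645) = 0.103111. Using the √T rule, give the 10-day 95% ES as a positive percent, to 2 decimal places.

σ_{10d} = 3.938% × √10 = 12.453%.
ES multiplier = φ(z)/(1−α) = 0.103111/0.05 = 2.062.
ES = 12.453% × 2.062 = 25.678%.

25.68%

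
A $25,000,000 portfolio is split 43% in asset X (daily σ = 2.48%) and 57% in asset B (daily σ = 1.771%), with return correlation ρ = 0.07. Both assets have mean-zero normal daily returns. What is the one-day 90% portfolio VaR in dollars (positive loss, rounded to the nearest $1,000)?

$487,000

σ_p² = 0.43²·2.48² + 0.57²·1.771² + 2·0.07·0.43·0.57·2.48·1.771 = 2.3069 (%²).
σ_p = √2.3069 = 1.519%.
At 90%, z = 1.282.
VaR = 1.282 × 1.519% = 1.947%; on $25,000,000 that is $486,750.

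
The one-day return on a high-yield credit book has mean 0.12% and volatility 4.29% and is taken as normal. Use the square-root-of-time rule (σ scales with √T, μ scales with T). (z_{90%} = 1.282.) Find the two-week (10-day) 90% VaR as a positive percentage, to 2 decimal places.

σ_{10d} = 4.29% × √10 = 13.566%; μ_{10d} = 10 × 0.12% = 1.200%.
VaR = −(1.200%) + 1.282 × 13.566% = 16.192%.

16.19%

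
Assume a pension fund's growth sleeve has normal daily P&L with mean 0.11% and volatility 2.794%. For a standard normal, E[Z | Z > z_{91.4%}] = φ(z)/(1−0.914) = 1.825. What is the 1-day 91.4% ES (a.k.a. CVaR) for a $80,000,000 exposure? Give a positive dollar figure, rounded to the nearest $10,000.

ES = −(0.11%) + 2.794% × 1.825 = 4.989%.
On $80,000,000: 0.04989 × $80,000,000 = $3,991,200.

$3,990,000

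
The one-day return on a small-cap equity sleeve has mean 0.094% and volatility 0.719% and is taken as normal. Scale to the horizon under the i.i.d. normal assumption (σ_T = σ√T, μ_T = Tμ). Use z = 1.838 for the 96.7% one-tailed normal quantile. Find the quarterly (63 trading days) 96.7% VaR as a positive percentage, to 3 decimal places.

σ_{63d} = 0.719% × √63 = 5.707%; μ_{63d} = 63 × 0.094% = 5.922%.
VaR = −(5.922%) + 1.838 × 5.707% = 4.567%.

4.567%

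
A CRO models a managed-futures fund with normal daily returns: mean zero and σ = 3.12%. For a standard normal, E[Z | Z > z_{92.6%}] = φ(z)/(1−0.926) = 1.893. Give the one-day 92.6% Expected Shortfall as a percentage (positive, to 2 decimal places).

5.91%

ES = 3.12% × 1.893 = 5.906%.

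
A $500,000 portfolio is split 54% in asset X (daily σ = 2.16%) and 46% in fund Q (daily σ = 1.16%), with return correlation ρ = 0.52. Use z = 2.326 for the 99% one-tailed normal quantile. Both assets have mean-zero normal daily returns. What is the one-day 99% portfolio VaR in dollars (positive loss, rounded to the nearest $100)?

$17,600

σ_p² = 0.54²·2.16² + 0.46²·1.16² + 2·0.52·0.54·0.46·2.16·1.16 = 2.2925 (%²).
σ_p = √2.2925 = 1.514%.
VaR = 2.326 × 1.514% = 3.522%; on $500,000 that is $17,610.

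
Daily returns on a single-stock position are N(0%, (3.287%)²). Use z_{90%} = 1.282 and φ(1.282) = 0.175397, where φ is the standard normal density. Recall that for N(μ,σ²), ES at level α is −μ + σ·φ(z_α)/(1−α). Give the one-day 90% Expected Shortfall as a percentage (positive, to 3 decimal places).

Tail multiplier: φ(z)/(1−α) = 0.175397 / 0.1 = 1.754.
ES = 3.287% × 1.754 = 5.765%.

5.765%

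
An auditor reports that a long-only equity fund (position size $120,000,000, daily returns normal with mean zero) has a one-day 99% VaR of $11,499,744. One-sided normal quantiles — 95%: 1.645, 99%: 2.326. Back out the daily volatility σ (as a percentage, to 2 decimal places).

4.12%

VaR as a fraction: $11,499,744 / $120,000,000 = 9.583%.
σ = VaR / z = 9.583% / 2.326 = 4.120%.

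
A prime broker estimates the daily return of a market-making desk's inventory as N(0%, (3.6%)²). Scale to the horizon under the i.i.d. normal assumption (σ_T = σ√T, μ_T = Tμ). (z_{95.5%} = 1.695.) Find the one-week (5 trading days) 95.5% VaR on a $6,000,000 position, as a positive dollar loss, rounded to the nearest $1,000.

$819,000

σ_{5d} = 3.6% × √5 = 8.050%.
VaR = 1.695 × 8.050% = 13.645%.
On $6,000,000: 0.13645 × $6,000,000 = $818,700.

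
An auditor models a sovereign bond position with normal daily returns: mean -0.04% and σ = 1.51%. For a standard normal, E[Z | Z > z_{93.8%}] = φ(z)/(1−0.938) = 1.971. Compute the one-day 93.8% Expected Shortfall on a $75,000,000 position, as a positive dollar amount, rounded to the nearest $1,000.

ES = −(-0.04%) + 1.51% × 1.971 = 3.016%.
On $75,000,000: 0.03016 × $75,000,000 = $2,262,000.

$2,262,000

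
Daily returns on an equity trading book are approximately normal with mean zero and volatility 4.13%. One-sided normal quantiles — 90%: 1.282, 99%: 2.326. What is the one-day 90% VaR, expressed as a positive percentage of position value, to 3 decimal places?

5.295%

VaR = z·σ = 1.282 × 4.13% = 5.295%.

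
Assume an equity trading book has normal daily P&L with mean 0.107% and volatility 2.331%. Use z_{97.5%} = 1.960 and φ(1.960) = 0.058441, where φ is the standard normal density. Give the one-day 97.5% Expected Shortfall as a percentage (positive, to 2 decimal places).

5.34%

Tail multiplier: φ(z)/(1−α) = 0.058441 / 0.025 = 2.338.
ES = −(0.107%) + 2.331% × 2.338 = 5.343%.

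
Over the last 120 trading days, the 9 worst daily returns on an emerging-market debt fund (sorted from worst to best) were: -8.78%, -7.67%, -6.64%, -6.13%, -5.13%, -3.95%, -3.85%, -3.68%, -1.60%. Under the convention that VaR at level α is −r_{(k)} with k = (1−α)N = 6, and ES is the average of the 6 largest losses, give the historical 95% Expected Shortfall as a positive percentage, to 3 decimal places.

The 6 worst returns sum to -38.30%.
ES = −(-38.30%) / 6 = 6.3833…% ≈ 6.383%.

6.383%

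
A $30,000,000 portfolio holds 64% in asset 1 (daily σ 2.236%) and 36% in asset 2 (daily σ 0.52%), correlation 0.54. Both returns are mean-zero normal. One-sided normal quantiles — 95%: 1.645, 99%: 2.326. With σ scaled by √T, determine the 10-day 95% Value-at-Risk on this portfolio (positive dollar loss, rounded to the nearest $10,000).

σ_p = √(0.64²·2.236² + 0.36²·0.52² + 2·0.54·0.64·0.36·2.236·0.52) = 1.540%.
σ_{10d} = 1.540% × √10 = 4.870%.
VaR = 1.645 × 4.870% = 8.011%; on $30,000,000 that is $2,403,300.

$2,400,000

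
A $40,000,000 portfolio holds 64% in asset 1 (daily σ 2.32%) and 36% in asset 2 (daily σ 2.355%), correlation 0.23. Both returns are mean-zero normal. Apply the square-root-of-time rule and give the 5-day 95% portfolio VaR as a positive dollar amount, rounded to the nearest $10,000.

$2,750,000

σ_p = √(0.64²·2.32² + 0.36²·2.355² + 2·0.23·0.64·0.36·2.32·2.355) = 1.871%.
σ_{5d} = 1.871% × √5 = 4.184%.
z(95%) = 1.645.
VaR = 1.645 × 4.184% = 6.883%; on $40,000,000 that is $2,753,200.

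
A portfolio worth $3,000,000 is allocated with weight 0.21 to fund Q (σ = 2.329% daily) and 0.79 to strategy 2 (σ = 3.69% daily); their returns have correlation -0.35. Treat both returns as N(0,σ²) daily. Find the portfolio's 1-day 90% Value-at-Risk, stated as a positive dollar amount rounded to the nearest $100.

σ_p² = 0.21²·2.329² + 0.79²·3.69² + 2·-0.35·0.21·0.79·2.329·3.69 = 7.7390 (%²).
σ_p = √7.7390 = 2.782%.
At 90%, z = 1.282.
VaR = 1.282 × 2.782% = 3.567%; on $3,000,000 that is $107,010.

$107,000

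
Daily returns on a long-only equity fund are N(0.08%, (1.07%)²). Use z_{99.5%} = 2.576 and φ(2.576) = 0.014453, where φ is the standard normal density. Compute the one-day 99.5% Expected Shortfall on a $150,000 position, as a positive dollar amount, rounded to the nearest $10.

$4,520

Tail multiplier: φ(z)/(1−α) = 0.014453 / 0.005 = 2.891.
ES = −(0.08%) + 1.07% × 2.891 = 3.013%.
On $150,000: 0.03013 × $150,000 = $4,520.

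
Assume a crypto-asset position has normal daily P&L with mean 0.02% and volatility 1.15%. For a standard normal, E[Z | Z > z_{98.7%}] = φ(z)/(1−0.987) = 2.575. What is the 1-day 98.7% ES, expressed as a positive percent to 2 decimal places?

2.94%

ES = −(0.02%) + 1.15% × 2.575 = 2.941%.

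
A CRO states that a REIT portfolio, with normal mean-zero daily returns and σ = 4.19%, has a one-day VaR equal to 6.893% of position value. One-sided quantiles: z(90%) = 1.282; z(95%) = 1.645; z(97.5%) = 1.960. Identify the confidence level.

Implied z = VaR/σ = 6.893 / 4.19 = 1.645.
This matches z(95%) = 1.645.

95%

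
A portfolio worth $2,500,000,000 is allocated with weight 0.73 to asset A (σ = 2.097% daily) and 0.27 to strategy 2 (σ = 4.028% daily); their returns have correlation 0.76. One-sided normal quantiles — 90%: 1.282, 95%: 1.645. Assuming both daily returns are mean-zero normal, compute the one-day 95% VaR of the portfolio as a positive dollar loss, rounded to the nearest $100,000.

$101,200,000

σ_p² = 0.73²·2.097² + 0.27²·4.028² + 2·0.76·0.73·0.27·2.097·4.028 = 6.0567 (%²).
σ_p = √6.0567 = 2.461%.
VaR = 1.645 × 2.461% = 4.048%; on $2,500,000,000 that is $101,200,000.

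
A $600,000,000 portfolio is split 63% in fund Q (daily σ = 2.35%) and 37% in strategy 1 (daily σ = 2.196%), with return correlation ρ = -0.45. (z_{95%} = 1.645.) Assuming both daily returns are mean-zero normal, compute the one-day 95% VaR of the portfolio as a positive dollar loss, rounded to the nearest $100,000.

$13,100,000

σ_p² = 0.63²·2.35² + 0.37²·2.196² + 2·-0.45·0.63·0.37·2.35·2.196 = 1.7694 (%²).
σ_p = √1.7694 = 1.330%.
VaR = 1.645 × 1.330% = 2.188%; on $600,000,000 that is $13,128,000.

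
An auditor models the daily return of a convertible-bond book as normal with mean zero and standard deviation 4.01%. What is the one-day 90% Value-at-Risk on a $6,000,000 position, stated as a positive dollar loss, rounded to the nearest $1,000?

$308,000

At 90% one-sided, z = 1.282.
VaR = z·σ = 1.282 × 4.01% = 5.141%.
On $6,000,000: 0.05141 × $6,000,000 = $308,460.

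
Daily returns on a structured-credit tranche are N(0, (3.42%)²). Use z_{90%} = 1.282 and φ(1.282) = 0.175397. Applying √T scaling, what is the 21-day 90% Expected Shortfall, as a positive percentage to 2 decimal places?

σ_{21d} = 3.42% × √21 = 15.672%.
ES multiplier = φ(z)/(1−α) = 0.175397/0.1 = 1.754.
ES = 15.672% × 1.754 = 27.489%.

27.49%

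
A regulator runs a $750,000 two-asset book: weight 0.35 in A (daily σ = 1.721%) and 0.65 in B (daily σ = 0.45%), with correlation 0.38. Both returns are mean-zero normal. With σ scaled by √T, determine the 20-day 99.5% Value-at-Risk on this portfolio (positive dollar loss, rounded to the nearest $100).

σ_p = √(0.35²·1.721² + 0.65²·0.45² + 2·0.38·0.35·0.65·1.721·0.45) = 0.763%.
σ_{20d} = 0.763% × √20 = 3.412%.
z(99.5%) = 2.576.
VaR = 2.576 × 3.412% = 8.789%; on $750,000 that is $65,918.

$65,900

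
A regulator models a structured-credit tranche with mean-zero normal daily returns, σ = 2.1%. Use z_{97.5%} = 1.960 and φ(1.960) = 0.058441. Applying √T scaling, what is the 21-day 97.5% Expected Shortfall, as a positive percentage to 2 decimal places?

σ_{21d} = 2.1% × √21 = 9.623%.
ES multiplier = φ(z)/(1−α) = 0.058441/0.025 = 2.338.
ES = 9.623% × 2.338 = 22.499%.

22.50%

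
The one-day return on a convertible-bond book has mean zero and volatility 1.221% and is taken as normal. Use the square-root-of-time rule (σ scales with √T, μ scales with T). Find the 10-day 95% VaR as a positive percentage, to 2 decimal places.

6.35%

At 95%, z = 1.645.
σ_{10d} = 1.221% × √10 = 3.861%.
VaR = 1.645 × 3.861% = 6.351%.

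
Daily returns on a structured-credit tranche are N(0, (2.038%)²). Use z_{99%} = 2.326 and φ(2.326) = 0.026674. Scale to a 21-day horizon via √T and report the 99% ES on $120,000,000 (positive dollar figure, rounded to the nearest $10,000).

σ_{21d} = 2.038% × √21 = 9.339%.
ES multiplier = φ(z)/(1−α) = 0.026674/0.01 = 2.667.
ES = 9.339% × 2.667 = 24.907%; on $120,000,000: $29,888,400.

$29,890,000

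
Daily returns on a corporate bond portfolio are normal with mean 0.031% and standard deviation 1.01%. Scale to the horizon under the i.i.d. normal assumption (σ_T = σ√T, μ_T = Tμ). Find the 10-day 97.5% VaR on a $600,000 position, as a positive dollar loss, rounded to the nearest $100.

$35,700

At 97.5%, z = 1.960.
σ_{10d} = 1.01% × √10 = 3.194%; μ_{10d} = 10 × 0.031% = 0.310%.
VaR = −(0.310%) + 1.960 × 3.194% = 5.950%.
On $600,000: 0.05950 × $600,000 = $35,700.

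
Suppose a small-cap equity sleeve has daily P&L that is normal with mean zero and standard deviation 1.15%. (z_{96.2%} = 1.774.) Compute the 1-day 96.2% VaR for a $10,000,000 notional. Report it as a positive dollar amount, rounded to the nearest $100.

VaR = z·σ = 1.774 × 1.15% = 2.040%.
On $10,000,000: 0.02040 × $10,000,000 = $204,000.

$204,000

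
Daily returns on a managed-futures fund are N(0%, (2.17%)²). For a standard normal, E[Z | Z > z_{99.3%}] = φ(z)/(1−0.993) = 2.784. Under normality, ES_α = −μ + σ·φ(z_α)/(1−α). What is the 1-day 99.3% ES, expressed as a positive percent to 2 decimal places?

ES = 2.17% × 2.784 = 6.041%.

6.04%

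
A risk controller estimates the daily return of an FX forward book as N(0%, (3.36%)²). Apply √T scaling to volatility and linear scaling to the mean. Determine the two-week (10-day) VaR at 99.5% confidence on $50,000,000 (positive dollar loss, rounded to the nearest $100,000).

$13,700,000

At 99.5%, z = 2.576.
σ_{10d} = 3.36% × √10 = 10.625%.
VaR = 2.576 × 10.625% = 27.370%.
On $50,000,000: 0.27370 × $50,000,000 = $13,685,000.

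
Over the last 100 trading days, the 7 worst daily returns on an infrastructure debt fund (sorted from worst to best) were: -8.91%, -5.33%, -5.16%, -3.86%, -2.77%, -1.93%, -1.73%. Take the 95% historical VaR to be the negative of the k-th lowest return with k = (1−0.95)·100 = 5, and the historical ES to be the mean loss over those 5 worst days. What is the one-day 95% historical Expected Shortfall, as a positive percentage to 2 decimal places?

The 5 worst returns sum to -26.03%.
ES = −(-26.03%) / 5 = 5.206% ≈ 5.21%.

5.21%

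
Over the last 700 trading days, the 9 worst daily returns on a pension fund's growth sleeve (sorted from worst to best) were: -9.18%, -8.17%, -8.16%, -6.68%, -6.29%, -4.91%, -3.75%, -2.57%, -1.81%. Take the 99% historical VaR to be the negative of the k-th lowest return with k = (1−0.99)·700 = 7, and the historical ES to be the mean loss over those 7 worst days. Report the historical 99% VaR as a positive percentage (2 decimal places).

k = 7; the 7th lowest return is -3.75%, so VaR = 3.75%.

3.75%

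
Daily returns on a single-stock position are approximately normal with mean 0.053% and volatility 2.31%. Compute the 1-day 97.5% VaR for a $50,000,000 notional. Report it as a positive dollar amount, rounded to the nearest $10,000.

At 97.5% one-sided, z = 1.960.
VaR = −μ + z·σ = −(0.053%) + 1.960 × 2.31% = 4.475%.
On $50,000,000: 0.04475 × $50,000,000 = $2,237,500.

$2,240,000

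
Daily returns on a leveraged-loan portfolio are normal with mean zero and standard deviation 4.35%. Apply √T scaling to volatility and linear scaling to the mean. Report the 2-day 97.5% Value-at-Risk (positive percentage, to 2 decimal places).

12.06%

At 97.5%, z = 1.960.
σ_{2d} = 4.35% × √2 = 6.152%.
VaR = 1.960 × 6.152% = 12.058%.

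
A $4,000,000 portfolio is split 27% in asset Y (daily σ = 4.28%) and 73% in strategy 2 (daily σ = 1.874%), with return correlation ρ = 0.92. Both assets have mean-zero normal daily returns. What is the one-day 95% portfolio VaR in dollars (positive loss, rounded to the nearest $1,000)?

σ_p² = 0.27²·4.28² + 0.73²·1.874² + 2·0.92·0.27·0.73·4.28·1.874 = 6.1157 (%²).
σ_p = √6.1157 = 2.473%.
At 95%, z = 1.645.
VaR = 1.645 × 2.473% = 4.068%; on $4,000,000 that is $162,720.

$163,000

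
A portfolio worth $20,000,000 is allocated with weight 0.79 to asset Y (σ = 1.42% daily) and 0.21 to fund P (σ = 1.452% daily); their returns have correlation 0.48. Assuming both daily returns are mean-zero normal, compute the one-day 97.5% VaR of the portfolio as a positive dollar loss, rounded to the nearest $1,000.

$508,000

σ_p² = 0.79²·1.42² + 0.21²·1.452² + 2·0.48·0.79·0.21·1.42·1.452 = 1.6798 (%²).
σ_p = √1.6798 = 1.296%.
At 97.5%, z = 1.960.
VaR = 1.960 × 1.296% = 2.540%; on $20,000,000 that is $508,000.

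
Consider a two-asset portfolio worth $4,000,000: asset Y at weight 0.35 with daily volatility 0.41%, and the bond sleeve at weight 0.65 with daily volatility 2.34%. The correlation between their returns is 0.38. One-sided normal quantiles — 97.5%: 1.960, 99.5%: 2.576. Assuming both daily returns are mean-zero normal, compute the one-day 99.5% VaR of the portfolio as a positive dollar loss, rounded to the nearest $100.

σ_p² = 0.35²·0.41² + 0.65²·2.34² + 2·0.38·0.35·0.65·0.41·2.34 = 2.4999 (%²).
σ_p = √2.4999 = 1.581%.
VaR = 2.576 × 1.581% = 4.073%; on $4,000,000 that is $162,920.

$162,900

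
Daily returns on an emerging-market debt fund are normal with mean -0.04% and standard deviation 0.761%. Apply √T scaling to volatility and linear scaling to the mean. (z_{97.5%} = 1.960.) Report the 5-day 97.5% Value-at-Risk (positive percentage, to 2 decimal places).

3.54%

σ_{5d} = 0.761% × √5 = 1.702%; μ_{5d} = 5 × -0.04% = -0.200%.
VaR = −(-0.200%) + 1.960 × 1.702% = 3.536%.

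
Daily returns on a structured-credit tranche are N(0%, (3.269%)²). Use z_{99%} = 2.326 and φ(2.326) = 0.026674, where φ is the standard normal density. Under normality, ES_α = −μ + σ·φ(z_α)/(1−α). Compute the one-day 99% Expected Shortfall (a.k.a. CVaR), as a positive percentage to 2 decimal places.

8.72%

Tail multiplier: φ(z)/(1−α) = 0.026674 / 0.01 = 2.667.
ES = 3.269% × 2.667 = 8.718%.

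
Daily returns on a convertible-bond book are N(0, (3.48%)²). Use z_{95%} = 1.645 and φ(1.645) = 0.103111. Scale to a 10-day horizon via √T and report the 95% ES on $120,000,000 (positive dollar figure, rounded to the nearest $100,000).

σ_{10d} = 3.48% × √10 = 11.005%.
ES multiplier = φ(z)/(1−α) = 0.103111/0.05 = 2.062.
ES = 11.005% × 2.062 = 22.692%; on $120,000,000: $27,230,400.

$27,200,000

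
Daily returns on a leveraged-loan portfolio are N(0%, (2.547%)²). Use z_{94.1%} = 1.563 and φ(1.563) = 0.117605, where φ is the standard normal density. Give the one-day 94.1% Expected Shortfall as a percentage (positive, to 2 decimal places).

5.08%

Tail multiplier: φ(z)/(1−α) = 0.117605 / 0.059 = 1.993.
ES = 2.547% × 1.993 = 5.076%.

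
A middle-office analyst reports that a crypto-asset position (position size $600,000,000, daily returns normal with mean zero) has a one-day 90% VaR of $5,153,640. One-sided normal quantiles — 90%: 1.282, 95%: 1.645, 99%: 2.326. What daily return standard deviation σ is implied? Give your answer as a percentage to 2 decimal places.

VaR as a fraction: $5,153,640 / $600,000,000 = 0.859%.
σ = VaR / z = 0.859% / 1.282 = 0.670%.

0.67%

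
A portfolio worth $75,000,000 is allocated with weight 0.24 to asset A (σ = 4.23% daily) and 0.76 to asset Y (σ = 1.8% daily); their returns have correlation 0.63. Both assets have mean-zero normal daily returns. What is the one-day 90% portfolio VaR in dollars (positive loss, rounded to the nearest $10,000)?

σ_p² = 0.24²·4.23² + 0.76²·1.8² + 2·0.63·0.24·0.76·4.23·1.8 = 4.6519 (%²).
σ_p = √4.6519 = 2.157%.
At 90%, z = 1.282.
VaR = 1.282 × 2.157% = 2.765%; on $75,000,000 that is $2,073,750.

$2,070,000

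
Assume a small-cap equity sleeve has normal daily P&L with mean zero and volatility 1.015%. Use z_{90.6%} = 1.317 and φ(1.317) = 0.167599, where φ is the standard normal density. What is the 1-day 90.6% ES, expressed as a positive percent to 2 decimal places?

1.81%

Tail multiplier: φ(z)/(1−α) = 0.167599 / 0.094 = 1.783.
ES = 1.015% × 1.783 = 1.810%.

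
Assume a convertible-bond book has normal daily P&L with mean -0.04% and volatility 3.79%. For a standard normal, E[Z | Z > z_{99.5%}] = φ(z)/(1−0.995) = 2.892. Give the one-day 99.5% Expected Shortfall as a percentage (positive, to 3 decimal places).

ES = −(-0.04%) + 3.79% × 2.892 = 11.001%.

11.001%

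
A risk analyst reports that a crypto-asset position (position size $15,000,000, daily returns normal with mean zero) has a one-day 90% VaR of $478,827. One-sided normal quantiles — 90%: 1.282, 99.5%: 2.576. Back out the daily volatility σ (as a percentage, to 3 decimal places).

VaR as a fraction: $478,827 / $15,000,000 = 3.192%.
σ = VaR / z = 3.192% / 1.282 = 2.490%.

2.490%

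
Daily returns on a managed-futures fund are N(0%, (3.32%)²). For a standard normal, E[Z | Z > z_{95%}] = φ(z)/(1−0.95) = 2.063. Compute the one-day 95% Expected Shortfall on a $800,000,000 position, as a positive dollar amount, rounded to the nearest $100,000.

$54,800,000

ES = 3.32% × 2.063 = 6.849%.
On $800,000,000: 0.06849 × $800,000,000 = $54,792,000.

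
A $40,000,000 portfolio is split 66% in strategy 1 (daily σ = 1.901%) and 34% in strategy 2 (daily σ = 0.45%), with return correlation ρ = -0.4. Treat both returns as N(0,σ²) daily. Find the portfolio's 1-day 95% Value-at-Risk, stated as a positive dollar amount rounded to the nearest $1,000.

$791,000

σ_p² = 0.66²·1.901² + 0.34²·0.45² + 2·-0.4·0.66·0.34·1.901·0.45 = 1.4440 (%²).
σ_p = √1.4440 = 1.202%.
At 95%, z = 1.645.
VaR = 1.645 × 1.202% = 1.977%; on $40,000,000 that is $790,800.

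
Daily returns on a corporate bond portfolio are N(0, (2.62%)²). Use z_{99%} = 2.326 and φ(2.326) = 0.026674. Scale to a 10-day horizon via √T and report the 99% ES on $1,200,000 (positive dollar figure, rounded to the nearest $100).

$265,200

σ_{10d} = 2.62% × √10 = 8.285%.
ES multiplier = φ(z)/(1−α) = 0.026674/0.01 = 2.667.
ES = 8.285% × 2.667 = 22.096%; on $1,200,000: $265,152.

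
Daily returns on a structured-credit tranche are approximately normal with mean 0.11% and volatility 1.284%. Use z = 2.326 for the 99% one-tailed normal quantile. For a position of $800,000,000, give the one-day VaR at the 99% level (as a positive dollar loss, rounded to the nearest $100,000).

VaR = −μ + z·σ = −(0.11%) + 2.326 × 1.284% = 2.877%.
On $800,000,000: 0.02877 × $800,000,000 = $23,016,000.

$23,000,000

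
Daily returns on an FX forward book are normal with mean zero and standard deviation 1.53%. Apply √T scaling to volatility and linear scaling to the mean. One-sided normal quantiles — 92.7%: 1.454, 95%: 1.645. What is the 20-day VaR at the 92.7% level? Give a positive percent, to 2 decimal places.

σ_{20d} = 1.53% × √20 = 6.842%.
VaR = 1.454 × 6.842% = 9.948%.

9.95%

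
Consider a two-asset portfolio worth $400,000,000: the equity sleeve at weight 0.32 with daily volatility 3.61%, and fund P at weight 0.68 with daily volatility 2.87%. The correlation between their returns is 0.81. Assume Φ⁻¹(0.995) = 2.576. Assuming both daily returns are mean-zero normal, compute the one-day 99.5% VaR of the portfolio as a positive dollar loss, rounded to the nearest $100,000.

σ_p² = 0.32²·3.61² + 0.68²·2.87² + 2·0.81·0.32·0.68·3.61·2.87 = 8.7955 (%²).
σ_p = √8.7955 = 2.966%.
VaR = 2.576 × 2.966% = 7.640%; on $400,000,000 that is $30,560,000.

$30,600,000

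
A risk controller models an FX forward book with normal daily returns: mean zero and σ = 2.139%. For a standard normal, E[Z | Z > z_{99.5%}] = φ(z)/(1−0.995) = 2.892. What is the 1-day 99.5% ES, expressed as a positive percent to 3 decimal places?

ES = 2.139% × 2.892 = 6.186%.

6.186%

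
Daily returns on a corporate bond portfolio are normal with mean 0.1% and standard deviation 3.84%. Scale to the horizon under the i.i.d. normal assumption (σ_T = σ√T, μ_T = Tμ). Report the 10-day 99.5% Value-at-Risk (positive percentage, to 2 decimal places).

At 99.5%, z = 2.576.
σ_{10d} = 3.84% × √10 = 12.143%; μ_{10d} = 10 × 0.1% = 1.000%.
VaR = −(1.000%) + 2.576 × 12.143% = 30.280%.

30.28%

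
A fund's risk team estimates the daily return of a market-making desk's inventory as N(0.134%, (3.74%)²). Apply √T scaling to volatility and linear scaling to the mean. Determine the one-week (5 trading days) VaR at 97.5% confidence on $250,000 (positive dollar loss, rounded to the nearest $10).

$39,300

At 97.5%, z = 1.960.
σ_{5d} = 3.74% × √5 = 8.363%; μ_{5d} = 5 × 0.134% = 0.670%.
VaR = −(0.670%) + 1.960 × 8.363% = 15.721%.
On $250,000: 0.15721 × $250,000 = $39,302.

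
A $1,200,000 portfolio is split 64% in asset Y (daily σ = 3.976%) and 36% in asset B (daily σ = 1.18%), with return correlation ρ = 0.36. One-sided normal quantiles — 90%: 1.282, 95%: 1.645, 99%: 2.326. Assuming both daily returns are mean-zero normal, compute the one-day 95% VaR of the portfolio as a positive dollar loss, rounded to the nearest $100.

σ_p² = 0.64²·3.976² + 0.36²·1.18² + 2·0.36·0.64·0.36·3.976·1.18 = 7.4339 (%²).
σ_p = √7.4339 = 2.727%.
VaR = 1.645 × 2.727% = 4.486%; on $1,200,000 that is $53,832.

$53,800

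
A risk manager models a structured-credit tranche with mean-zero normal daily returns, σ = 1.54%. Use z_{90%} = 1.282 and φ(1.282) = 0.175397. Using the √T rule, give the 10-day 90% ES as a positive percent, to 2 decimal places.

σ_{10d} = 1.54% × √10 = 4.870%.
ES multiplier = φ(z)/(1−α) = 0.175397/0.1 = 1.754.
ES = 4.870% × 1.754 = 8.542%.

8.54%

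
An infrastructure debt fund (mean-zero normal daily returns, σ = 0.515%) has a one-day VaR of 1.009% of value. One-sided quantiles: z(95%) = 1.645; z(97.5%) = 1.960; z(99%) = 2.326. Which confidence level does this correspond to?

97.5%

Implied z = VaR/σ = 1.009 / 0.515 = 1.959.
This matches z(97.5%) = 1.960.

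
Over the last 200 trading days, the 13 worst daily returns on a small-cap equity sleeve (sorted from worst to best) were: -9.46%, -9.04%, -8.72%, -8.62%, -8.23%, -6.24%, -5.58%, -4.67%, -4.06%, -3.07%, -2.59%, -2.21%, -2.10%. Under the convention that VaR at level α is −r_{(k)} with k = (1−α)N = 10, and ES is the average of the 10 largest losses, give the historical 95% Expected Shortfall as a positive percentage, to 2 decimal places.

The 10 worst returns sum to -67.69%.
ES = −(-67.69%) / 10 = 6.769% ≈ 6.77%.

6.77%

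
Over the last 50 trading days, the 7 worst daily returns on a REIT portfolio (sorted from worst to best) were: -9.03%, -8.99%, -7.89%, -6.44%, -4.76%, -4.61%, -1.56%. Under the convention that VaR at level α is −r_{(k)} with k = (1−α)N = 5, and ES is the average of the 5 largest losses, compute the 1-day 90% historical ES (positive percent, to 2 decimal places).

7.42%

The 5 worst returns sum to -37.11%.
ES = −(-37.11%) / 5 = 7.422% ≈ 7.42%.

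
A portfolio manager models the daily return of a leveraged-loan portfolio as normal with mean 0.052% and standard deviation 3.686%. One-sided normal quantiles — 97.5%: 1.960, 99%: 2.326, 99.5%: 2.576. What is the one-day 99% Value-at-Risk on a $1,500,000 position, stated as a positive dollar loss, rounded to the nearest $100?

$127,800

VaR = −μ + z·σ = −(0.052%) + 2.326 × 3.686% = 8.522%.
On $1,500,000: 0.08522 × $1,500,000 = $127,830.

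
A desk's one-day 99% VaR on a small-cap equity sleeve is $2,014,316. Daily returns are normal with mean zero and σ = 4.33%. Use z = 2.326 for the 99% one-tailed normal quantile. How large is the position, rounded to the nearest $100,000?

VaR as a fraction of value: z·σ = 2.326 × 4.33% = 10.0716%.
Position = $2,014,316 / 0.100716 = $20,000,000.

$20,000,000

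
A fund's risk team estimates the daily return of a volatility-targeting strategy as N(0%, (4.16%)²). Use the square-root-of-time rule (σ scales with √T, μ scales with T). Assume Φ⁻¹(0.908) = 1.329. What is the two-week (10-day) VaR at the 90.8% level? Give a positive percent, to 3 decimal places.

17.483%

σ_{10d} = 4.16% × √10 = 13.155%.
VaR = 1.329 × 13.155% = 17.483%.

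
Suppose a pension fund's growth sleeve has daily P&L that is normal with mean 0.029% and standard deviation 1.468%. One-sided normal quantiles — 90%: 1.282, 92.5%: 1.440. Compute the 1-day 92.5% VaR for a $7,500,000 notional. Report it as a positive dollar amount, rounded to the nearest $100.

$156,400

VaR = −μ + z·σ = −(0.029%) + 1.440 × 1.468% = 2.085%.
On $7,500,000: 0.02085 × $7,500,000 = $156,375.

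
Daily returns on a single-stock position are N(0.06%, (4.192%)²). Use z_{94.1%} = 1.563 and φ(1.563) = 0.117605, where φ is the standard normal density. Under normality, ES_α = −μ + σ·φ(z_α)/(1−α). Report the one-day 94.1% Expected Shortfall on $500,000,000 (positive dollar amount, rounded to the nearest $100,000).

$41,500,000

Tail multiplier: φ(z)/(1−α) = 0.117605 / 0.059 = 1.993.
ES = −(0.06%) + 4.192% × 1.993 = 8.295%.
On $500,000,000: 0.08295 × $500,000,000 = $41,475,000.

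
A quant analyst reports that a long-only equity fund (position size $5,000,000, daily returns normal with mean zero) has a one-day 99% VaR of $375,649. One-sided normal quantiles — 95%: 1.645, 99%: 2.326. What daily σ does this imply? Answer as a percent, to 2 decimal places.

VaR as a fraction: $375,649 / $5,000,000 = 7.513%.
σ = VaR / z = 7.513% / 2.326 = 3.230%.

3.23%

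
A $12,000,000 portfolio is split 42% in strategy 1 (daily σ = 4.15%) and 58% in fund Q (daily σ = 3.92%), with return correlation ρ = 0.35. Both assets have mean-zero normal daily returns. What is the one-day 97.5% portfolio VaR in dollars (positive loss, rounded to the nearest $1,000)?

$779,000

σ_p² = 0.42²·4.15² + 0.58²·3.92² + 2·0.35·0.42·0.58·4.15·3.92 = 10.9813 (%²).
σ_p = √10.9813 = 3.314%.
At 97.5%, z = 1.960.
VaR = 1.960 × 3.314% = 6.495%; on $12,000,000 that is $779,400.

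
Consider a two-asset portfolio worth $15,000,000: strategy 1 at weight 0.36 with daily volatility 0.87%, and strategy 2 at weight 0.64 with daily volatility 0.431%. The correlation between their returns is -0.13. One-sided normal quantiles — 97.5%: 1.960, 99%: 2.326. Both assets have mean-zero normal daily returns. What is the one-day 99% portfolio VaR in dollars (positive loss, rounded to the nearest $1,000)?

$136,000

σ_p² = 0.36²·0.87² + 0.64²·0.431² + 2·-0.13·0.36·0.64·0.87·0.431 = 0.1517 (%²).
σ_p = √0.1517 = 0.390%.
VaR = 2.326 × 0.390% = 0.907%; on $15,000,000 that is $136,050.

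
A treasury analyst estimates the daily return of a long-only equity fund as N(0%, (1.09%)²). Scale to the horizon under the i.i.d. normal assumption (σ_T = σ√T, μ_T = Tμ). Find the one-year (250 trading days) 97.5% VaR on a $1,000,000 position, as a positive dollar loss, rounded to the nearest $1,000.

$338,000

At 97.5%, z = 1.960.
σ_{250d} = 1.09% × √250 = 17.234%.
VaR = 1.960 × 17.234% = 33.779%.
On $1,000,000: 0.33779 × $1,000,000 = $337,790.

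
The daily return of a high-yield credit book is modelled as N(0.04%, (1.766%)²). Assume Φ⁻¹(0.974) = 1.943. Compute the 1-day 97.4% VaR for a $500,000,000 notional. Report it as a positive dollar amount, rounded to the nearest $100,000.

$17,000,000

VaR = −μ + z·σ = −(0.04%) + 1.943 × 1.766% = 3.391%.
On $500,000,000: 0.03391 × $500,000,000 = $16,955,000.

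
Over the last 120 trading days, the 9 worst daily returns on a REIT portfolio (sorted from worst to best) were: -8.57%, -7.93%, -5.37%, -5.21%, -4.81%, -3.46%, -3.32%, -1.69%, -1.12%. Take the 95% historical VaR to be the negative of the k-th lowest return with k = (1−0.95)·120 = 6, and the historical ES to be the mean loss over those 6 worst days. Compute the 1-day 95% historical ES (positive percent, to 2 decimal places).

The 6 worst returns sum to -35.35%.
ES = −(-35.35%) / 6 = 5.8916…% ≈ 5.89%.

5.89%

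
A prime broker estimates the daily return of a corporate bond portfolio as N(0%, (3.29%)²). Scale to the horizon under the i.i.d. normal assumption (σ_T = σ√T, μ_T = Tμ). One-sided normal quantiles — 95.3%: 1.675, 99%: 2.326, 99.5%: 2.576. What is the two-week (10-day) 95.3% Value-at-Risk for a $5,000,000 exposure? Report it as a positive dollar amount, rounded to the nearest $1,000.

σ_{10d} = 3.29% × √10 = 10.404%.
VaR = 1.675 × 10.404% = 17.427%.
On $5,000,000: 0.17427 × $5,000,000 = $871,350.

$871,000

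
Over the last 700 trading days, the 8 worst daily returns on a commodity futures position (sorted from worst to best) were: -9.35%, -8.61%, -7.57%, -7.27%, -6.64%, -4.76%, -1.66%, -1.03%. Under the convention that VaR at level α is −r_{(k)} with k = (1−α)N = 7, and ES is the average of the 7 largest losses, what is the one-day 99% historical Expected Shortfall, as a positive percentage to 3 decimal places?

6.551%

The 7 worst returns sum to -45.86%.
ES = −(-45.86%) / 7 = 6.5514…% ≈ 6.551%.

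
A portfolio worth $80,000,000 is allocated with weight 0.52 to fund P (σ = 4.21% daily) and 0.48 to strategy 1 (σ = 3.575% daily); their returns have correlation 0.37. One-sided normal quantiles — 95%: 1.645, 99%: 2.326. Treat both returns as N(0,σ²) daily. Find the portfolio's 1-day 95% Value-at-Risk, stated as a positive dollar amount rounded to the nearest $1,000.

$4,268,000

σ_p² = 0.52²·4.21² + 0.48²·3.575² + 2·0.37·0.52·0.48·4.21·3.575 = 10.5172 (%²).
σ_p = √10.5172 = 3.243%.
VaR = 1.645 × 3.243% = 5.335%; on $80,000,000 that is $4,268,000.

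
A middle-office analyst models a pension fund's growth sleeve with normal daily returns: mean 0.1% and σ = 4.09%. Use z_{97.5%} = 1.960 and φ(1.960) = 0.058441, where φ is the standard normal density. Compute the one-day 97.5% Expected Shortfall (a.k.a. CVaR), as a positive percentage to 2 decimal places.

Tail multiplier: φ(z)/(1−α) = 0.058441 / 0.025 = 2.338.
ES = −(0.1%) + 4.09% × 2.338 = 9.462%.

9.46%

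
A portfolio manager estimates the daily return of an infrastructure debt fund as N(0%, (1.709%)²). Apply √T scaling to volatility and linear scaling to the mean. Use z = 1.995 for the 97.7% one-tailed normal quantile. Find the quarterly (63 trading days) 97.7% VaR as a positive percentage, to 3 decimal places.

σ_{63d} = 1.709% × √63 = 13.565%.
VaR = 1.995 × 13.565% = 27.062%.

27.062%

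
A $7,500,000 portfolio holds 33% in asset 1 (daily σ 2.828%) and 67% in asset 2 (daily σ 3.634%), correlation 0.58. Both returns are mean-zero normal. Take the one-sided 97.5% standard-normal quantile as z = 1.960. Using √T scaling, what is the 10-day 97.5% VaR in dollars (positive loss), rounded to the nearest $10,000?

$1,430,000

σ_p = √(0.33²·2.828² + 0.67²·3.634² + 2·0.58·0.33·0.67·2.828·3.634) = 3.072%.
σ_{10d} = 3.072% × √10 = 9.715%.
VaR = 1.960 × 9.715% = 19.041%; on $7,500,000 that is $1,428,075.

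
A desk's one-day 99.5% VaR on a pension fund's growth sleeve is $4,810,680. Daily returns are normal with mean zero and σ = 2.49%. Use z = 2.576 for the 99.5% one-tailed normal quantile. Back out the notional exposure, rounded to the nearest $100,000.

VaR as a fraction of value: z·σ = 2.576 × 2.49% = 6.41424%.
Position = $4,810,680 / 0.0641424 = $75,000,000.

$75,000,000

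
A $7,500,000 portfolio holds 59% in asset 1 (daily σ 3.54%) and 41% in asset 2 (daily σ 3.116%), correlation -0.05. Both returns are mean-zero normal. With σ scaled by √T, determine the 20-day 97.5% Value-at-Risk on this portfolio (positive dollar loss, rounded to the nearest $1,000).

$1,573,000

σ_p = √(0.59²·3.54² + 0.41²·3.116² + 2·-0.05·0.59·0.41·3.54·3.116) = 2.393%.
σ_{20d} = 2.393% × √20 = 10.702%.
z(97.5%) = 1.960.
VaR = 1.960 × 10.702% = 20.976%; on $7,500,000 that is $1,573,200.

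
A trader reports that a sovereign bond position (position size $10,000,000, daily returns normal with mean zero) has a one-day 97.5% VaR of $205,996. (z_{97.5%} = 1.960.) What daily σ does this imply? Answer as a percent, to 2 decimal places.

VaR as a fraction: $205,996 / $10,000,000 = 2.060%.
σ = VaR / z = 2.060% / 1.960 = 1.051%.

1.05%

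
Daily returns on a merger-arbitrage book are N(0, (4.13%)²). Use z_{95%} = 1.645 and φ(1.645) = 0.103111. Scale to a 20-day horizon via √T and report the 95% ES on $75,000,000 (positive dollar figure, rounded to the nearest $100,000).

$28,600,000

σ_{20d} = 4.13% × √20 = 18.470%.
ES multiplier = φ(z)/(1−α) = 0.103111/0.05 = 2.062.
ES = 18.470% × 2.062 = 38.085%; on $75,000,000: $28,563,750.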